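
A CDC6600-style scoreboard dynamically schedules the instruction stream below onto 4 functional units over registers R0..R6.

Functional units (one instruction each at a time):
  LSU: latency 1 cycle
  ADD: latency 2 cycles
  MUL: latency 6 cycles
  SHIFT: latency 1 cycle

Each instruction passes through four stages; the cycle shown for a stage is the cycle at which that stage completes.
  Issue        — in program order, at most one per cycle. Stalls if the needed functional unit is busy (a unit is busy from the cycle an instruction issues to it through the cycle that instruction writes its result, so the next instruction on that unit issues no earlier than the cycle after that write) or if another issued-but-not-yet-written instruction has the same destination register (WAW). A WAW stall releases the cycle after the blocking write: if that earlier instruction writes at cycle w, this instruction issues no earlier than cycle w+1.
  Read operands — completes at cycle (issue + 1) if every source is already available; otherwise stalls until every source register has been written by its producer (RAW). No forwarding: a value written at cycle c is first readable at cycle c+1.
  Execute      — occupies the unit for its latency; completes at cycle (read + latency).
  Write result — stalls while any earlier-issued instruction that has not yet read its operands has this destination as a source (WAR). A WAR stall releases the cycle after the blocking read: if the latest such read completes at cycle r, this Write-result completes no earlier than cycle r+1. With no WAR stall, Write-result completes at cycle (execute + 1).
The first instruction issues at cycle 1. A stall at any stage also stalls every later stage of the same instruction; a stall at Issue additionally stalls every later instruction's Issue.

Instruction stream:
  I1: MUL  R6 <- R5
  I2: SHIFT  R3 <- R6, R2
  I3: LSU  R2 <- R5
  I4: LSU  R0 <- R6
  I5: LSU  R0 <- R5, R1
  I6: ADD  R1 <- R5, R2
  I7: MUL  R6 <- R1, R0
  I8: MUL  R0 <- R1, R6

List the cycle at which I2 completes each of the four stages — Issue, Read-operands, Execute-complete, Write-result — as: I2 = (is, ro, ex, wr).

[I1] 1/2/8/9
[I2] 2/10/11/12  (RAW R6: wait I1 write@9)
[I3] 3/4/5/11  (WAR R2: wait I2 read@10)
[I4] 12/13/14/15  (struct: LSU busy until I3 writes@11)
[I5] 16/17/18/19  (struct: LSU busy until I4 writes@15)
[I6] 17/18/20/21
[I7] 18/22/28/29  (RAW R1: wait I6 write@21)
[I8] 30/31/37/38  (struct: MUL busy until I7 writes@29)

I2 = (2, 10, 11, 12)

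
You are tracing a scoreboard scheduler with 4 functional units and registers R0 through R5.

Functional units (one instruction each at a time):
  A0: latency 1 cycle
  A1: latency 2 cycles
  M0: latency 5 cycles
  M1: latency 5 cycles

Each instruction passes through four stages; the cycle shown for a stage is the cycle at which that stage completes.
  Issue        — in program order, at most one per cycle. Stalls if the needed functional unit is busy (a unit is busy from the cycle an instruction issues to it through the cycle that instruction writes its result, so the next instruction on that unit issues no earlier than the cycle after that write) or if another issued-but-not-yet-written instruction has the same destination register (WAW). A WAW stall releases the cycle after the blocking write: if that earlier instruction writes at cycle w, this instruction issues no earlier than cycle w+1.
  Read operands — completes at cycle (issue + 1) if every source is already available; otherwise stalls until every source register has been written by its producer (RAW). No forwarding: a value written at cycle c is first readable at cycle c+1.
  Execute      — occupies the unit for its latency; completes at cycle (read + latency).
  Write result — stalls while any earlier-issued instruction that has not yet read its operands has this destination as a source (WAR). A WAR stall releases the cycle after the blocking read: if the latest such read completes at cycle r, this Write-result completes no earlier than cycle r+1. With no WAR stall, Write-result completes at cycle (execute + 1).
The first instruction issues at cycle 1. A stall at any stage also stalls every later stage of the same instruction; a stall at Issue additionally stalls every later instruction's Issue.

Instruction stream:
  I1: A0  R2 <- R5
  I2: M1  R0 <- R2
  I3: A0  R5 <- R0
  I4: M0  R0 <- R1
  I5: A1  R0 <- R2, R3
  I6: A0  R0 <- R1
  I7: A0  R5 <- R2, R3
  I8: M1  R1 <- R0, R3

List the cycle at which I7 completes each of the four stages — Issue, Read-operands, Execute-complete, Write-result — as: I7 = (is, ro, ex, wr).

I7 = (29, 30, 31, 32)

I1  is:1  ro:2  ex:3  wr:4
I2  is:2  ro:5  ex:10  wr:11  — RAW R2: wait I1 write@4
I3  is:5  ro:12  ex:13  wr:14  — struct: A0 busy until I1 writes@4, RAW R0: wait I2 write@11
I4  is:12  ro:13  ex:18  wr:19  — WAW R0: wait I2 write@11
I5  is:20  ro:21  ex:23  wr:24  — WAW R0: wait I4 write@19
I6  is:25  ro:26  ex:27  wr:28  — WAW R0: wait I5 write@24
I7  is:29  ro:30  ex:31  wr:32  — struct: A0 busy until I6 writes@28
I8  is:30  ro:31  ex:36  wr:37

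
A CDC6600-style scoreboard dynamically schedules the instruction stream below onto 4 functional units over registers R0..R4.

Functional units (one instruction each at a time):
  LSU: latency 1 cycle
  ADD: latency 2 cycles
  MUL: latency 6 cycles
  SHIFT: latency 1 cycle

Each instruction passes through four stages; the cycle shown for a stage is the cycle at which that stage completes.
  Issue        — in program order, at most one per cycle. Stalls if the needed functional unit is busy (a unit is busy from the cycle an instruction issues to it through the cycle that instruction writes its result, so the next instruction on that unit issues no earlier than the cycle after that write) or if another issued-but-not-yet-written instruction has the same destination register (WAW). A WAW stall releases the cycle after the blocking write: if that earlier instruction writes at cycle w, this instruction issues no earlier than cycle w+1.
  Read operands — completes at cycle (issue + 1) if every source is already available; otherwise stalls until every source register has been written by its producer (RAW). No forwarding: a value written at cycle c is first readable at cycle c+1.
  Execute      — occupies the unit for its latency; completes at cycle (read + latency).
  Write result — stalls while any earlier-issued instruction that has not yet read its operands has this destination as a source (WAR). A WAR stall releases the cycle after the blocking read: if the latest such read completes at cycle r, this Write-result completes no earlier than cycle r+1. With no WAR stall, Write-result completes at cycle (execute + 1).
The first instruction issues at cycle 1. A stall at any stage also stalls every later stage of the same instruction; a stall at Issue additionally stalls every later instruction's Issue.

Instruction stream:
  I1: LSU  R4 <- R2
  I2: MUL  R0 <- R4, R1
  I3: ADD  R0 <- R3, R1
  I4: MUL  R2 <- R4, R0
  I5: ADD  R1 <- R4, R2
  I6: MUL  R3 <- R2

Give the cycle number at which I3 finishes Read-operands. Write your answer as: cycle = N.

cycle = 14

I1 -> (1, 2, 3, 4)
I2 -> (2, 5, 11, 12)  // RAW R4: wait I1 write@4
I3 -> (13, 14, 16, 17)  // WAW R0: wait I2 write@12
I4 -> (14, 18, 24, 25)  // RAW R0: wait I3 write@17
I5 -> (18, 26, 28, 29)  // struct: ADD busy until I3 writes@17, RAW R2: wait I4 write@25
I6 -> (26, 27, 33, 34)  // struct: MUL busy until I4 writes@25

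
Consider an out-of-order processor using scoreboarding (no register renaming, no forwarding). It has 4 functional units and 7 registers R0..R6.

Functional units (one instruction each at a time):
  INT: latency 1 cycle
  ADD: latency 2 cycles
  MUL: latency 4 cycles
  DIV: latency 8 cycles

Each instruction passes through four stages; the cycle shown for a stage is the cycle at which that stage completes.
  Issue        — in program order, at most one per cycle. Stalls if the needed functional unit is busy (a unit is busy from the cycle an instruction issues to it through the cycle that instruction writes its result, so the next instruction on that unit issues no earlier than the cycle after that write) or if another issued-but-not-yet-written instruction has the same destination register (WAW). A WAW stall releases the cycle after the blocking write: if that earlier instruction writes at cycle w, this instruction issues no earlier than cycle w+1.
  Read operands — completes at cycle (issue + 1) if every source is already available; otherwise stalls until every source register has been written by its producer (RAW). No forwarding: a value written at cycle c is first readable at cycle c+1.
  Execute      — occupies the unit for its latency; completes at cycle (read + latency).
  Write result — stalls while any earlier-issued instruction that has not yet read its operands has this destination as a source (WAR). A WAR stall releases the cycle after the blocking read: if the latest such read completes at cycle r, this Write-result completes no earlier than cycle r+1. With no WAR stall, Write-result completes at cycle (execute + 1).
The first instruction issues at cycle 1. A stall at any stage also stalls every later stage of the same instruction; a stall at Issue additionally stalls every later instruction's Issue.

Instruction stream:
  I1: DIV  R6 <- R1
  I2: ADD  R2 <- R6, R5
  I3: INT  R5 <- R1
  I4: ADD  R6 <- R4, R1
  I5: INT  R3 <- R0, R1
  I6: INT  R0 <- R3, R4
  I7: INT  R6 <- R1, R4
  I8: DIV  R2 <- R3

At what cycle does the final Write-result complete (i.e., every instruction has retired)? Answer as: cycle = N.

cycle = 36

I1 -> (1, 2, 10, 11)
I2 -> (2, 12, 14, 15)  // RAW R6: wait I1 write@11
I3 -> (3, 4, 5, 13)  // WAR R5: wait I2 read@12
I4 -> (16, 17, 19, 20)  // struct: ADD busy until I2 writes@15
I5 -> (17, 18, 19, 20)
I6 -> (21, 22, 23, 24)  // struct: INT busy until I5 writes@20
I7 -> (25, 26, 27, 28)  // struct: INT busy until I6 writes@24
I8 -> (26, 27, 35, 36)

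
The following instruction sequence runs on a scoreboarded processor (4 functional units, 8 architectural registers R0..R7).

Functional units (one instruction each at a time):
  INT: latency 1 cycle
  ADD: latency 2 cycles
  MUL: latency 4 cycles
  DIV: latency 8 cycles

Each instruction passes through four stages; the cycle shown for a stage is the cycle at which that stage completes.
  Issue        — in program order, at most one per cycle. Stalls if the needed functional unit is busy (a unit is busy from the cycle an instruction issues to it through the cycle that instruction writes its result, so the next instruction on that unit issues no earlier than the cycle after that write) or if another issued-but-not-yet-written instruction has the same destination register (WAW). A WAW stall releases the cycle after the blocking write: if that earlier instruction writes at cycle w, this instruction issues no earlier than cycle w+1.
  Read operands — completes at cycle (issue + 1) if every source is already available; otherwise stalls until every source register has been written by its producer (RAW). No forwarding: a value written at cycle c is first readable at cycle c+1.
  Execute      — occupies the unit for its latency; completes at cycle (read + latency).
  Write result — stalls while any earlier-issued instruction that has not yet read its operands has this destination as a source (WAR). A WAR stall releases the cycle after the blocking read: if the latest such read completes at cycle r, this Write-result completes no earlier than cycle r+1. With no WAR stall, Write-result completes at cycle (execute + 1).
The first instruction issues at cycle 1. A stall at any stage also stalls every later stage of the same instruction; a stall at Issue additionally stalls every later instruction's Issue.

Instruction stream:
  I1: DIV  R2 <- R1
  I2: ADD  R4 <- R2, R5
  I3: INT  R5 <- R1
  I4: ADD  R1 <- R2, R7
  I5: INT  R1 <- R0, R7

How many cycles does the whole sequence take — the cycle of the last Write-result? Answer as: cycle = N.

cycle 1: I1→DIV
cycle 2: I1 RO; I2→ADD
cycle 3: I3→INT
cycle 4: I3 RO
cycle 5: I3 EX
cycle 10: I1 EX
cycle 11: I1 WR R2
cycle 12: I2 RO
cycle 13: I3 WR R5
cycle 14: I2 EX
cycle 15: I2 WR R4
cycle 16: I4→ADD
cycle 17: I4 RO
cycle 19: I4 EX
cycle 20: I4 WR R1
cycle 21: I5→INT
cycle 22: I5 RO
cycle 23: I5 EX
cycle 24: I5 WR R1

cycle = 24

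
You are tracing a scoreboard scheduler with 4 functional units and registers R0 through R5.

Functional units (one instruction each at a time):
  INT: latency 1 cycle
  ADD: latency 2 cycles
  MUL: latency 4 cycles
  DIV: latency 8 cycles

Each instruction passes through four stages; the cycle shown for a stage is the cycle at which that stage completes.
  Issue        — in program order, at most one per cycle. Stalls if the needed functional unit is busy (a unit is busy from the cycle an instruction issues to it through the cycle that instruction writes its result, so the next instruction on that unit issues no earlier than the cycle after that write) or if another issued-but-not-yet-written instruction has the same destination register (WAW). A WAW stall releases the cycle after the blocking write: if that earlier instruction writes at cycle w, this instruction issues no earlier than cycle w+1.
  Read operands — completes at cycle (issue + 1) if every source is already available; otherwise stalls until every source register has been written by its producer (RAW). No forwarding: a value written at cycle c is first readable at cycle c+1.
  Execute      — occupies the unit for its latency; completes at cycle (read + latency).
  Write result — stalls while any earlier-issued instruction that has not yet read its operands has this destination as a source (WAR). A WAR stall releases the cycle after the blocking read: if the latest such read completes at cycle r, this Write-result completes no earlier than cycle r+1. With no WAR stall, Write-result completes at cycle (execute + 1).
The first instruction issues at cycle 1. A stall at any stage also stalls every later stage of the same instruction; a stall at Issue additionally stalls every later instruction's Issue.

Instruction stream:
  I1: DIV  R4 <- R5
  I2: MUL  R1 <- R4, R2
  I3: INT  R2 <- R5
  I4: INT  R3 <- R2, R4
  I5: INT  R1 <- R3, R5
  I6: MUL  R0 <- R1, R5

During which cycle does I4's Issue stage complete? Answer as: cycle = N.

t=1  I1 issues→DIV
t=2  I1 reads · I2 issues→MUL
t=3  I3 issues→INT
t=4  I3 reads
t=5  I3 exec-done
t=10  I1 exec-done
t=11  I1 writes R4
t=12  I2 reads
t=13  I3 writes R2
t=14  I4 issues→INT
t=15  I4 reads
t=16  I2 exec-done · I4 exec-done
t=17  I2 writes R1 · I4 writes R3
t=18  I5 issues→INT
t=19  I5 reads · I6 issues→MUL
t=20  I5 exec-done
t=21  I5 writes R1
t=22  I6 reads
t=26  I6 exec-done
t=27  I6 writes R0

cycle = 14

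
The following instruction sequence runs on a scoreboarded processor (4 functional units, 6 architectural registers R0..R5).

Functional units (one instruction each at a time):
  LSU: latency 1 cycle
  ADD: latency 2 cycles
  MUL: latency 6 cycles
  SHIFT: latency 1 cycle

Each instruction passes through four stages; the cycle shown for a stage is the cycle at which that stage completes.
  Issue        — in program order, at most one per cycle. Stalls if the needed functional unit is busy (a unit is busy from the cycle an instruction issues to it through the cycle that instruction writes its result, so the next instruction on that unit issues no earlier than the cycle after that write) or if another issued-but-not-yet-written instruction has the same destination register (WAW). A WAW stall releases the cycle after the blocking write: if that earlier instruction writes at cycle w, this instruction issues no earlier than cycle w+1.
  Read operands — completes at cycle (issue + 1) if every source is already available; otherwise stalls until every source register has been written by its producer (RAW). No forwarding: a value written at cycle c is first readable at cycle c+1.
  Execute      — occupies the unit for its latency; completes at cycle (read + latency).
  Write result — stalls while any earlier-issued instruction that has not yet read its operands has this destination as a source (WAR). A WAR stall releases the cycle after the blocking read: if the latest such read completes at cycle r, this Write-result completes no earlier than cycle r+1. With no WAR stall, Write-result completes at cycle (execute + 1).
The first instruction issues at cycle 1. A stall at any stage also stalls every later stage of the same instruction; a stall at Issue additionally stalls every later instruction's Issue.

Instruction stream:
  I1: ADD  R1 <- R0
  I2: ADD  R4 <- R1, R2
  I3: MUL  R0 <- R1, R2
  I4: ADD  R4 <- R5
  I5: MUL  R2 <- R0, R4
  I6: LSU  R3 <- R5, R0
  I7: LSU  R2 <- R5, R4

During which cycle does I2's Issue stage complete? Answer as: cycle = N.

cycle = 6

I1: IS=1 RO=2 EX=4 WR=5
I2: IS=6 RO=7 EX=9 WR=10  [struct: ADD busy until I1 writes@5]
I3: IS=7 RO=8 EX=14 WR=15
I4: IS=11 RO=12 EX=14 WR=15  [struct: ADD busy until I2 writes@10]
I5: IS=16 RO=17 EX=23 WR=24  [struct: MUL busy until I3 writes@15]
I6: IS=17 RO=18 EX=19 WR=20
I7: IS=25 RO=26 EX=27 WR=28  [WAW R2: wait I5 write@24]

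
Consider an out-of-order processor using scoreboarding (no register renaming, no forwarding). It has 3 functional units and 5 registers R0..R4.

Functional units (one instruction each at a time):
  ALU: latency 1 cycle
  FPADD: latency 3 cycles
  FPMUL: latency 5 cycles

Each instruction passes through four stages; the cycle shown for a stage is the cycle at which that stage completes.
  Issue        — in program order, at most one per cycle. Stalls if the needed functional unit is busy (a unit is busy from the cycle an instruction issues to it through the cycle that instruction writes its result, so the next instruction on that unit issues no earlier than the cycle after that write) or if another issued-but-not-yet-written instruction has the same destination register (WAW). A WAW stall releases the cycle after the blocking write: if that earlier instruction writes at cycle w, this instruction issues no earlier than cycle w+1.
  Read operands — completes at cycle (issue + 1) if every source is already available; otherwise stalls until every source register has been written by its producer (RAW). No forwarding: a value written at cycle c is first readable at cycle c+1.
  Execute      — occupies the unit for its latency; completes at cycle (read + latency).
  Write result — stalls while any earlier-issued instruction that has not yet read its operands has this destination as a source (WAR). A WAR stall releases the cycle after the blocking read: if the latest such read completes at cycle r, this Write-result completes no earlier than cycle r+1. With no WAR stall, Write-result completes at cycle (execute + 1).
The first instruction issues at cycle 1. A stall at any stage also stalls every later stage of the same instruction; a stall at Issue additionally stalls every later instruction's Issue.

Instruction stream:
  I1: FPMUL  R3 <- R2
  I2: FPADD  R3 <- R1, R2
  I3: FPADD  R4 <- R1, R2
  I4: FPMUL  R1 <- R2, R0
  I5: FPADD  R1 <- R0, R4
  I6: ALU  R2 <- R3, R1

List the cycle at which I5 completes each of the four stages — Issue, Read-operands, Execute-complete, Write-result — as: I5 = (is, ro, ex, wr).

I5 = (24, 25, 28, 29)

t=1  issue I1 (FPMUL)
t=2  I1 read-ops
t=7  I1 finished on FPMUL
t=8  I1→R3
t=9  issue I2 (FPADD)
t=10  I2 read-ops
t=13  I2 finished on FPADD
t=14  I2→R3
t=15  issue I3 (FPADD)
t=16  I3 read-ops · issue I4 (FPMUL)
t=17  I4 read-ops
t=19  I3 finished on FPADD
t=20  I3→R4
t=22  I4 finished on FPMUL
t=23  I4→R1
t=24  issue I5 (FPADD)
t=25  I5 read-ops · issue I6 (ALU)
t=28  I5 finished on FPADD
t=29  I5→R1
t=30  I6 read-ops
t=31  I6 finished on ALU
t=32  I6→R2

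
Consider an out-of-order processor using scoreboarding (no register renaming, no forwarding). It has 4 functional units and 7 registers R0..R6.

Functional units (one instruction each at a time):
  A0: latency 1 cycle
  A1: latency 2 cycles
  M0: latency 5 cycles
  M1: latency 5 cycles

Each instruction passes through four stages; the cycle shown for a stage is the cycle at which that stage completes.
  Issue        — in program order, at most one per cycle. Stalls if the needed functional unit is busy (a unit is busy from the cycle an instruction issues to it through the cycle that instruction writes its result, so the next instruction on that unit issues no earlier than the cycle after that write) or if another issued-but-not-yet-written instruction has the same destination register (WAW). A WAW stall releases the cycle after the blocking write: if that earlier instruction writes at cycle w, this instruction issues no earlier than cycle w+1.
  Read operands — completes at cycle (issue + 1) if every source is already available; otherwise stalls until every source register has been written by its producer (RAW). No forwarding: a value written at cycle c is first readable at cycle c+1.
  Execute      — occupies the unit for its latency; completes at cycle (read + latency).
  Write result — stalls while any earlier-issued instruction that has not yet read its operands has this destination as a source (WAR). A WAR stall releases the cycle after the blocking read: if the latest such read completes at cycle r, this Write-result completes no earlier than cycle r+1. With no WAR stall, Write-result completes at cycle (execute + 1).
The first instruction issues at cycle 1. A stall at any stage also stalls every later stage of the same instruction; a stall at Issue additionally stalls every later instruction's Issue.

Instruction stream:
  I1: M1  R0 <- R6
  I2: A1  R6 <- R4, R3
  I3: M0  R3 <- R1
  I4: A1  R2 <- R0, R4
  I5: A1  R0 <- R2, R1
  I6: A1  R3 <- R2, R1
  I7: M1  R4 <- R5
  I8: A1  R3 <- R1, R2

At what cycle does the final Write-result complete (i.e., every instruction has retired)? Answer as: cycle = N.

I1  is:1  ro:2  ex:7  wr:8
I2  is:2  ro:3  ex:5  wr:6
I3  is:3  ro:4  ex:9  wr:10
I4  is:7  ro:9  ex:11  wr:12  — struct: A1 busy until I2 writes@6, RAW R0: wait I1 write@8
I5  is:13  ro:14  ex:16  wr:17  — struct: A1 busy until I4 writes@12
I6  is:18  ro:19  ex:21  wr:22  — struct: A1 busy until I5 writes@17
I7  is:19  ro:20  ex:25  wr:26
I8  is:23  ro:24  ex:26  wr:27  — struct: A1 busy until I6 writes@22

cycle = 27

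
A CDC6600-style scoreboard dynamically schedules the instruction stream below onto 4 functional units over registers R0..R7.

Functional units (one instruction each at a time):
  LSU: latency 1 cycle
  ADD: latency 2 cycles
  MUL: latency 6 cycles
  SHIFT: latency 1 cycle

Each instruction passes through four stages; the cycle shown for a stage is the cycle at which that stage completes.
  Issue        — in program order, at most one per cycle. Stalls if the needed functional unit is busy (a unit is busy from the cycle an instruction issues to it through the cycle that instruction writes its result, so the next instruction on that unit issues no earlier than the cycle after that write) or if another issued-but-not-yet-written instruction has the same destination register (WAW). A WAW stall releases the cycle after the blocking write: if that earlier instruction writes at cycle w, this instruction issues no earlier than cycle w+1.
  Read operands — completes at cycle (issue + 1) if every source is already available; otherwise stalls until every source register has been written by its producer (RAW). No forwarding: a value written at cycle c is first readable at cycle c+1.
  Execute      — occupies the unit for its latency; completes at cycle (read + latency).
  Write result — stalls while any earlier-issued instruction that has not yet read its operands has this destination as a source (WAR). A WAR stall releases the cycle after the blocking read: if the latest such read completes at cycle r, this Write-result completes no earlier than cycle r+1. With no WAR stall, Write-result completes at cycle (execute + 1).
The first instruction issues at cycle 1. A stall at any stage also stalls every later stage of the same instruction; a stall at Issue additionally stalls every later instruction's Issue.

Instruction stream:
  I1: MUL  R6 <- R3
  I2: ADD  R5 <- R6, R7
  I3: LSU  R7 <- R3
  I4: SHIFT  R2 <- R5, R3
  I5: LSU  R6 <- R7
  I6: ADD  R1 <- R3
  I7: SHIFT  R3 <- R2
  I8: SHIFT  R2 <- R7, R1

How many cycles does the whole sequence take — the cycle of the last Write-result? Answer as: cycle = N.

cycle = 24

I1 -> (1, 2, 8, 9)
I2 -> (2, 10, 12, 13)  // RAW R6: wait I1 write@9
I3 -> (3, 4, 5, 11)  // WAR R7: wait I2 read@10
I4 -> (4, 14, 15, 16)  // RAW R5: wait I2 write@13
I5 -> (12, 13, 14, 15)  // struct: LSU busy until I3 writes@11
I6 -> (14, 15, 17, 18)  // struct: ADD busy until I2 writes@13
I7 -> (17, 18, 19, 20)  // struct: SHIFT busy until I4 writes@16
I8 -> (21, 22, 23, 24)  // struct: SHIFT busy until I7 writes@20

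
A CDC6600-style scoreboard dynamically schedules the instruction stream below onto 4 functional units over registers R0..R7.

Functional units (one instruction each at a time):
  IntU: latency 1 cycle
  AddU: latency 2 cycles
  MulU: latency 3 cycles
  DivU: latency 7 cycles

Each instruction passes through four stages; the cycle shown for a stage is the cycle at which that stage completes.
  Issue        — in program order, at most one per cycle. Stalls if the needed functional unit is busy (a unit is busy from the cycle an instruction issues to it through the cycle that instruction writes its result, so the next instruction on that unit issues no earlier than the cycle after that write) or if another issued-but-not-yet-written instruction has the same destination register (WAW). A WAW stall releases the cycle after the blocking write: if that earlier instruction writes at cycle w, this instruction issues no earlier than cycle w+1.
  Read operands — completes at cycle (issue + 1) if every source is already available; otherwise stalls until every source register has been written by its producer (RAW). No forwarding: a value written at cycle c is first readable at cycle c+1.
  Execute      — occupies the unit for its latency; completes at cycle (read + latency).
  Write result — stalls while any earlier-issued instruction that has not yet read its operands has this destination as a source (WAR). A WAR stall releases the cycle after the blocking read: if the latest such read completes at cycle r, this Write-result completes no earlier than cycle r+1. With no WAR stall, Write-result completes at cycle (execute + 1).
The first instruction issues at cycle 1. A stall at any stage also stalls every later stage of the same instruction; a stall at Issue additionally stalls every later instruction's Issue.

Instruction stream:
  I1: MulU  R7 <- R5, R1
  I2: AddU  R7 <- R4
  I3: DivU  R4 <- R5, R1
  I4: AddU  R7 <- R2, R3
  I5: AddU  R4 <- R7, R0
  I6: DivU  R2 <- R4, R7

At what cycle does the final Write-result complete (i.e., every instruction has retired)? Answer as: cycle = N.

t=1  issue I1 (MulU)
t=2  I1 read-ops
t=5  I1 finished on MulU
t=6  I1→R7
t=7  issue I2 (AddU)
t=8  I2 read-ops, issue I3 (DivU)
t=9  I3 read-ops
t=10  I2 finished on AddU
t=11  I2→R7
t=12  issue I4 (AddU)
t=13  I4 read-ops
t=15  I4 finished on AddU
t=16  I3 finished on DivU, I4→R7
t=17  I3→R4
t=18  issue I5 (AddU)
t=19  I5 read-ops, issue I6 (DivU)
t=21  I5 finished on AddU
t=22  I5→R4
t=23  I6 read-ops
t=30  I6 finished on DivU
t=31  I6→R2

cycle = 31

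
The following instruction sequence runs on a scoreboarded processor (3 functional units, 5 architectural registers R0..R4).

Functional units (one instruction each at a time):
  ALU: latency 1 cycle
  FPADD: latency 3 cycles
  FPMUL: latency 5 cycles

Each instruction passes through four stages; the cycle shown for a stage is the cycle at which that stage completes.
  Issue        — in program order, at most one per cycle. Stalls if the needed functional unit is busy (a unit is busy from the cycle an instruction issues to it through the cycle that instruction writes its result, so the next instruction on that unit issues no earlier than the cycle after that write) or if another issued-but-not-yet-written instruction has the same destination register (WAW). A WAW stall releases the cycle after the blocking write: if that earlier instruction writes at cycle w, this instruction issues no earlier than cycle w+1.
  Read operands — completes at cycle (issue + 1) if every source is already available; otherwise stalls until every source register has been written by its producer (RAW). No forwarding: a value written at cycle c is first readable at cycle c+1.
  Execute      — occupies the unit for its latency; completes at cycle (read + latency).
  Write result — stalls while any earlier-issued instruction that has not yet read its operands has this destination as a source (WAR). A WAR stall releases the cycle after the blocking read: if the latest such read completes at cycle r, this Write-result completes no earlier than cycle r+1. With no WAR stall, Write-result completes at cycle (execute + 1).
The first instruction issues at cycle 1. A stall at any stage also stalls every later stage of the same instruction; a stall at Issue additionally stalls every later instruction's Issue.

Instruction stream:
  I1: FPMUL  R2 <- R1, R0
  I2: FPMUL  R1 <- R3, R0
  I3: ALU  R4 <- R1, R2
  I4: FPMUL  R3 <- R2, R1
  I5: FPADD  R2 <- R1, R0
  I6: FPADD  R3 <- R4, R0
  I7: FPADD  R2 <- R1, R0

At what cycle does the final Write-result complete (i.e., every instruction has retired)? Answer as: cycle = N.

t=1  I1→FPMUL
t=2  I1 RO
t=7  I1 EX
t=8  I1 WR R2
t=9  I2→FPMUL
t=10  I2 RO; I3→ALU
t=15  I2 EX
t=16  I2 WR R1
t=17  I3 RO; I4→FPMUL
t=18  I3 EX; I4 RO; I5→FPADD
t=19  I3 WR R4; I5 RO
t=22  I5 EX
t=23  I4 EX; I5 WR R2
t=24  I4 WR R3
t=25  I6→FPADD
t=26  I6 RO
t=29  I6 EX
t=30  I6 WR R3
t=31  I7→FPADD
t=32  I7 RO
t=35  I7 EX
t=36  I7 WR R2

cycle = 36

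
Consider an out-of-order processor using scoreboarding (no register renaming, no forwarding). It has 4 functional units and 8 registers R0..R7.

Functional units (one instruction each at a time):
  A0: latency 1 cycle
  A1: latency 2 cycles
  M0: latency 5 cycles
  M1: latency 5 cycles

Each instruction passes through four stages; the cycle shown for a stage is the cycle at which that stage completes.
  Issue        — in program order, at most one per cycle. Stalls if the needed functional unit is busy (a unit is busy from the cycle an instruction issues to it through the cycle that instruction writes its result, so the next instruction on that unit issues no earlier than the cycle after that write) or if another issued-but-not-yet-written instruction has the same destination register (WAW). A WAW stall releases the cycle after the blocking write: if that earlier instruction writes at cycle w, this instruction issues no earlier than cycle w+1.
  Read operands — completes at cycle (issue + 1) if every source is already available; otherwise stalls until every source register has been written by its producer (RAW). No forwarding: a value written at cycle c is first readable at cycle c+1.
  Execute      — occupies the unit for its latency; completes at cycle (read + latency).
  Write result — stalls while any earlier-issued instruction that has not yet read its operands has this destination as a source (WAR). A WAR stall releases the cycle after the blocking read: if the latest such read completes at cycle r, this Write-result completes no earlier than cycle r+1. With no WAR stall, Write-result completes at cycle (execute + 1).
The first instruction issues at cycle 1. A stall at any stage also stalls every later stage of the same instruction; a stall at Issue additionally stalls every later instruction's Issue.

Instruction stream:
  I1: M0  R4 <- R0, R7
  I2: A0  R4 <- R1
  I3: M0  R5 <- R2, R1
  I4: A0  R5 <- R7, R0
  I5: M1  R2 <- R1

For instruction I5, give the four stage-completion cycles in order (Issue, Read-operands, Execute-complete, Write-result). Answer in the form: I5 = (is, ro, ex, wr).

I5 = (19, 20, 25, 26)

I1: IS=1 RO=2 EX=7 WR=8
I2: IS=9 RO=10 EX=11 WR=12  [WAW R4: wait I1 write@8]
I3: IS=10 RO=11 EX=16 WR=17
I4: IS=18 RO=19 EX=20 WR=21  [WAW R5: wait I3 write@17]
I5: IS=19 RO=20 EX=25 WR=26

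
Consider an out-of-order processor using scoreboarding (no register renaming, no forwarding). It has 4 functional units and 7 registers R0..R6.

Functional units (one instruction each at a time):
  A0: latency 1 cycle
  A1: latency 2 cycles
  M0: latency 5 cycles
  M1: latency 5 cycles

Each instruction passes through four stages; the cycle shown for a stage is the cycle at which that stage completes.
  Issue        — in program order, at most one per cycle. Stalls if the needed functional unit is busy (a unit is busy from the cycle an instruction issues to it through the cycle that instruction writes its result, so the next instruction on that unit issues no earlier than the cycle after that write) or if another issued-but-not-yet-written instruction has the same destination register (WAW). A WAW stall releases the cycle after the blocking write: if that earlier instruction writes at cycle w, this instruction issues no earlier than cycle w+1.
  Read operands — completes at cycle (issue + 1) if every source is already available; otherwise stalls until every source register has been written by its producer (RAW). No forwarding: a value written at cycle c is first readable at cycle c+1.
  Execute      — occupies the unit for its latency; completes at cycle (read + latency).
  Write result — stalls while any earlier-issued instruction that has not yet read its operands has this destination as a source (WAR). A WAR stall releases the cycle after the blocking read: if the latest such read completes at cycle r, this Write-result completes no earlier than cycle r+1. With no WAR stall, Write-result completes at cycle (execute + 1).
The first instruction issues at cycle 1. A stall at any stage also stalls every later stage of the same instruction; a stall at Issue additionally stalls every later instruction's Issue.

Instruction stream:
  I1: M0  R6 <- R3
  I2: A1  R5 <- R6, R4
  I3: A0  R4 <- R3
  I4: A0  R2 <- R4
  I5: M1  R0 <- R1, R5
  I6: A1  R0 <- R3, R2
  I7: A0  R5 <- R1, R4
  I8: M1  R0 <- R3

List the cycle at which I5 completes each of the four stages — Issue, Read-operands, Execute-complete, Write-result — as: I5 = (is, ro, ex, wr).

  I1 | 1 | 2 | 7 | 8
  I2 | 2 | 9 | 11 | 12   RAW R6: wait I1 write@8
  I3 | 3 | 4 | 5 | 10   WAR R4: wait I2 read@9
  I4 | 11 | 12 | 13 | 14   struct: A0 busy until I3 writes@10
  I5 | 12 | 13 | 18 | 19
  I6 | 20 | 21 | 23 | 24   WAW R0: wait I5 write@19
  I7 | 21 | 22 | 23 | 24
  I8 | 25 | 26 | 31 | 32   WAW R0: wait I6 write@24

I5 = (12, 13, 18, 19)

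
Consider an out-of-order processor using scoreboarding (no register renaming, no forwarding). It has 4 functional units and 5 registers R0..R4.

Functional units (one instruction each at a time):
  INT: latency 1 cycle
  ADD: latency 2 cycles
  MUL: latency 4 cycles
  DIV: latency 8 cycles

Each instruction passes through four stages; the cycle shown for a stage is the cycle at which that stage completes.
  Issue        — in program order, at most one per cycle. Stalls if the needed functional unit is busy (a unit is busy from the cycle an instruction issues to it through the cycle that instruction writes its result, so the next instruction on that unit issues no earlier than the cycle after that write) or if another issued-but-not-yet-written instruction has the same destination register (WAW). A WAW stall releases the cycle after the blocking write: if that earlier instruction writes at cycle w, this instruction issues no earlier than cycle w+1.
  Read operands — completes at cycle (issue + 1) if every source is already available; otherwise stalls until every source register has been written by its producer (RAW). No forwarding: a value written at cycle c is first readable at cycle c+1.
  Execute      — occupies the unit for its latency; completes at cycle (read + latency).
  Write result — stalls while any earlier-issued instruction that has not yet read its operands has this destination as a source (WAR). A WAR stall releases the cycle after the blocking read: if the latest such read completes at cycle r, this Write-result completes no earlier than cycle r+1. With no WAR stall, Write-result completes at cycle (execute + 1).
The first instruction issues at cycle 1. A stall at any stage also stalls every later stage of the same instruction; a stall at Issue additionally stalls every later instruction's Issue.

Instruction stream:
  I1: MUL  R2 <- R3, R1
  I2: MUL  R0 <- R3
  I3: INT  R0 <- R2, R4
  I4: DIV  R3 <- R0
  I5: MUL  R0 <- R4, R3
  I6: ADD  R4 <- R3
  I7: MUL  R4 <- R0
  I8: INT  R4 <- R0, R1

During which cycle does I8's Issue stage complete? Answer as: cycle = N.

  I1 | 1 | 2 | 6 | 7
  I2 | 8 | 9 | 13 | 14   struct: MUL busy until I1 writes@7
  I3 | 15 | 16 | 17 | 18   WAW R0: wait I2 write@14
  I4 | 16 | 19 | 27 | 28   RAW R0: wait I3 write@18
  I5 | 19 | 29 | 33 | 34   WAW R0: wait I3 write@18 · RAW R3: wait I4 write@28
  I6 | 20 | 29 | 31 | 32   RAW R3: wait I4 write@28
  I7 | 35 | 36 | 40 | 41   struct: MUL busy until I5 writes@34
  I8 | 42 | 43 | 44 | 45   WAW R4: wait I7 write@41

cycle = 42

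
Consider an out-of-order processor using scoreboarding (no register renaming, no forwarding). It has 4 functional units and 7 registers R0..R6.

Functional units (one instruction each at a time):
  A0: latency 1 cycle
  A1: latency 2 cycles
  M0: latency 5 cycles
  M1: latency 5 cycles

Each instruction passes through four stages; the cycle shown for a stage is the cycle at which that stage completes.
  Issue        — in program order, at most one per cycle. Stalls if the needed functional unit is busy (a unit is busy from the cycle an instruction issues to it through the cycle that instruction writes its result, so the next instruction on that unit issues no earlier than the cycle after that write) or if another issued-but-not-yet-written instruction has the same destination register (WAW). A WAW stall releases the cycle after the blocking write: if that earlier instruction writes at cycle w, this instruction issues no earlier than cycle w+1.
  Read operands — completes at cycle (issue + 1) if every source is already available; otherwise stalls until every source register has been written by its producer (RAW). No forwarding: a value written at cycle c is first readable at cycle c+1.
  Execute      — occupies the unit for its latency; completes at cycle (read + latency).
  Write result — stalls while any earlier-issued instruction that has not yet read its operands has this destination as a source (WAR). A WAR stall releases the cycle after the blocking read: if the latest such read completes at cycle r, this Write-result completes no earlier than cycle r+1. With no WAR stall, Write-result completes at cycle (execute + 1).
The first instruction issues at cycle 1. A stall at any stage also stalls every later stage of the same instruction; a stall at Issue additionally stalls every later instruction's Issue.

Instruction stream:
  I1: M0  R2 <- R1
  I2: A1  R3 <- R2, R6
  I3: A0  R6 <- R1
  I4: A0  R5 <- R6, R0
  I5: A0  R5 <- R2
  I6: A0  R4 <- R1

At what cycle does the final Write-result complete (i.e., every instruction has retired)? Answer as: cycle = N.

cycle = 22

[1] I1 issues→M0
[2] I1 reads · I2 issues→A1
[3] I3 issues→A0
[4] I3 reads
[5] I3 exec-done
[7] I1 exec-done
[8] I1 writes R2
[9] I2 reads
[10] I3 writes R6
[11] I2 exec-done · I4 issues→A0
[12] I2 writes R3 · I4 reads
[13] I4 exec-done
[14] I4 writes R5
[15] I5 issues→A0
[16] I5 reads
[17] I5 exec-done
[18] I5 writes R5
[19] I6 issues→A0
[20] I6 reads
[21] I6 exec-done
[22] I6 writes R4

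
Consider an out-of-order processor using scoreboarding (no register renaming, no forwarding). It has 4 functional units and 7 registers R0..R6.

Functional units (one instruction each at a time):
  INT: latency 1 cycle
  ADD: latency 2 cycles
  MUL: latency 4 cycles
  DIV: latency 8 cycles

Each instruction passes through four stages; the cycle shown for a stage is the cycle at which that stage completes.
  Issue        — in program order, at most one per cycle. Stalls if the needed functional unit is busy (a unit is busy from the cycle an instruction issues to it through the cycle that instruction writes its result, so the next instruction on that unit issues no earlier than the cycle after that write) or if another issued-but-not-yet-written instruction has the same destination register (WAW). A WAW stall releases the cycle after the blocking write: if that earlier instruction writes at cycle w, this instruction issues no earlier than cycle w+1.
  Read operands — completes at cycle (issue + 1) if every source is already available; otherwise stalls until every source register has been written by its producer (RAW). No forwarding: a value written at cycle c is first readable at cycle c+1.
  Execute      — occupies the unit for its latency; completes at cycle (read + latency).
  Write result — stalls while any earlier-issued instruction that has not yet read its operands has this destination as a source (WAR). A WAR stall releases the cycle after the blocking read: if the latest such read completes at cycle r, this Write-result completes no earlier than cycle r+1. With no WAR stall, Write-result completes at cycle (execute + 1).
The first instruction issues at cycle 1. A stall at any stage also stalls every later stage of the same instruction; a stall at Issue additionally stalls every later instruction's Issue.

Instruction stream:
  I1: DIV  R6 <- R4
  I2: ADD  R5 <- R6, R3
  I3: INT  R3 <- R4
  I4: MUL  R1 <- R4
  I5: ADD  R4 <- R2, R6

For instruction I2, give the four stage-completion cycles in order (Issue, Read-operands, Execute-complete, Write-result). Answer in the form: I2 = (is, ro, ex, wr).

I2 = (2, 12, 14, 15)

1) issue 1, read 2, done 10, write 11
2) issue 2, read 12, done 14, write 15  <RAW R6: wait I1 write@11>
3) issue 3, read 4, done 5, write 13  <WAR R3: wait I2 read@12>
4) issue 4, read 5, done 9, write 10
5) issue 16, read 17, done 19, write 20  <struct: ADD busy until I2 writes@15>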